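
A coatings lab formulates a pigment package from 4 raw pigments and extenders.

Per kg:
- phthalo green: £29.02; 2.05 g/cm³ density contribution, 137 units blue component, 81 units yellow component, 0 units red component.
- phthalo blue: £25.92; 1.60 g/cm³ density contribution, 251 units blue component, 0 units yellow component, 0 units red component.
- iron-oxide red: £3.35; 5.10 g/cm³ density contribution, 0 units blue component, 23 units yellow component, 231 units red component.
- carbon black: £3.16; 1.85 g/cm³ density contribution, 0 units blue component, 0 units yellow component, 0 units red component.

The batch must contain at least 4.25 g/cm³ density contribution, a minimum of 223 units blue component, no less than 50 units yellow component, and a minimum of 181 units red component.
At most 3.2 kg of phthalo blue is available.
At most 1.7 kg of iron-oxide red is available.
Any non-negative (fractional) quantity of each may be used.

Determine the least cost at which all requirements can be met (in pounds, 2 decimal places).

£30.72

Set it up as a linear program. Let x1 = kg of phthalo green, x2 = kg of phthalo blue, x3 = kg of iron-oxide red, x4 = kg of carbon black.
min 29.02x1 + 25.92x2 + 3.35x3 + 3.16x4 s.t.:
  2.05x1 + 1.6x2 + 5.1x3 + 1.85x4 ≥ 4.25   (density contribution)
  137x1 + 251x2 ≥ 223   (blue component)
  81x1 + 23x3 ≥ 50   (yellow component)
  231x3 ≥ 181   (red component)
  x2 ≤ 3.2
  x3 ≤ 1.7
  x1, x2, x3, x4 ≥ 0.
The optimal basis is {phthalo green, phthalo blue, iron-oxide red}; carbon black drops out. The blue component, yellow component, the iron-oxide red cap requirements are met with equality.
That vertex is x1 = 0.134568, x2 = 0.814997, x3 = 1.7.
Total cost: 29.02·0.134568 + 25.92·0.814997 + 3.35·1.7 = 30.7249.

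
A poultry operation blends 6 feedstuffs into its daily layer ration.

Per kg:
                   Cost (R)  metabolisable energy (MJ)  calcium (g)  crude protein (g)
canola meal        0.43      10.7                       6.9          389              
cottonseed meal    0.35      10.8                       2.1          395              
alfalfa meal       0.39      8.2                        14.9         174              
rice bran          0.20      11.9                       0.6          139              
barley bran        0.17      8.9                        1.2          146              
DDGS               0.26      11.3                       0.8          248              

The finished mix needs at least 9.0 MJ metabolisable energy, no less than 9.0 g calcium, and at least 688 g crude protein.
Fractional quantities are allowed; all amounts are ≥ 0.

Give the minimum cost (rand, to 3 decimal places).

R0.700

Let x1 = kg of canola meal, x2 = kg of cottonseed meal, x3 = kg of alfalfa meal, x4 = kg of rice bran, x5 = kg of barley bran, x6 = kg of DDGS.
min 0.43x1 + 0.35x2 + 0.39x3 + 0.2x4 + 0.17x5 + 0.26x6 with:
  10.7x1 + 10.8x2 + 8.2x3 + 11.9x4 + 8.9x5 + 11.3x6 ≥ 9   (metabolisable energy)
  6.9x1 + 2.1x2 + 14.9x3 + 0.6x4 + 1.2x5 + 0.8x6 ≥ 9   (calcium)
  389x1 + 395x2 + 174x3 + 139x4 + 146x5 + 248x6 ≥ 688   (crude protein)
  x1, x2, x3, x4, x5, x6 ≥ 0.
The cheapest feasible vertex uses only cottonseed meal, alfalfa meal; canola meal, rice bran, barley bran, DDGS are not used. The calcium and crude protein requirements are met with equality.
So cottonseed meal = 1.573 kg, alfalfa meal = 0.3823 kg.
Hence cost = 0.35·1.573 + 0.39·0.3823 = R0.69965.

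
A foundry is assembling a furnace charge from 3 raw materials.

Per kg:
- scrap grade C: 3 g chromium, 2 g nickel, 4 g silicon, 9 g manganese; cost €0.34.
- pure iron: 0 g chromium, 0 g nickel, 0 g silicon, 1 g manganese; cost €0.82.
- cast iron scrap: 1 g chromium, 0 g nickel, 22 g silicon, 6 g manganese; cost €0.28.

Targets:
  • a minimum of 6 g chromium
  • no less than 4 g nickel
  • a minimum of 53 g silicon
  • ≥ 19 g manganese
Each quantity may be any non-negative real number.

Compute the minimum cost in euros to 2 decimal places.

This is a linear program. Let x1 = kg of scrap grade C, x2 = kg of pure iron, x3 = kg of cast iron scrap.
min 0.34x1 + 0.82x2 + 0.28x3 with:
  3x1 + 1x3 ≥ 6   (chromium)
  2x1 ≥ 4   (nickel)
  4x1 + 22x3 ≥ 53   (silicon)
  9x1 + 1x2 + 6x3 ≥ 19   (manganese)
  x1, x2, x3 ≥ 0.
The minimum-cost mix takes nothing from pure iron — only scrap grade C, cast iron scrap. The nickel and silicon requirements are met with equality.
Solving gives x1 = 2, x3 = 2.045.
Hence cost = 0.34·2 + 0.28·2.045 = €1.2526.

€1.25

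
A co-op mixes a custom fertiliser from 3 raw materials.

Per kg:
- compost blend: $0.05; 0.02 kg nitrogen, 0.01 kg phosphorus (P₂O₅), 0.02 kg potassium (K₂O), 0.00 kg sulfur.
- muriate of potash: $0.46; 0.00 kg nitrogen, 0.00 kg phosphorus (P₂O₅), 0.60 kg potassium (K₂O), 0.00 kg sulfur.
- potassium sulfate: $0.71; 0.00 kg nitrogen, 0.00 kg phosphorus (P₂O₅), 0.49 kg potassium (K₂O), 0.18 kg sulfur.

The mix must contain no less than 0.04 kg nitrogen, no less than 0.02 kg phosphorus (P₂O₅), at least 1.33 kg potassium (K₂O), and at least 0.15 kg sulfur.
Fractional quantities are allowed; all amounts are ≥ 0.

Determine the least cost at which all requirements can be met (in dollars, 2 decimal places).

$1.37

Let x1 = kg of compost blend, x2 = kg of muriate of potash, x3 = kg of potassium sulfate.
min 0.05x1 + 0.46x2 + 0.71x3 with:
  0.02x1 ≥ 0.04   (nitrogen)
  0.01x1 ≥ 0.02   (phosphorus (P₂O₅))
  0.02x1 + 0.6x2 + 0.49x3 ≥ 1.33   (potassium (K₂O))
  0.18x3 ≥ 0.15   (sulfur)
  x1, x2, x3 ≥ 0.
All 3 inputs are positive at the optimum. The nitrogen, phosphorus (P₂O₅), potassium (K₂O), sulfur requirements are met with equality.
Solving gives x1 = 2, x2 = 1.469, x3 = 0.8333.
Hence cost = 0.05·2 + 0.46·1.469 + 0.71·0.8333 = $1.3674.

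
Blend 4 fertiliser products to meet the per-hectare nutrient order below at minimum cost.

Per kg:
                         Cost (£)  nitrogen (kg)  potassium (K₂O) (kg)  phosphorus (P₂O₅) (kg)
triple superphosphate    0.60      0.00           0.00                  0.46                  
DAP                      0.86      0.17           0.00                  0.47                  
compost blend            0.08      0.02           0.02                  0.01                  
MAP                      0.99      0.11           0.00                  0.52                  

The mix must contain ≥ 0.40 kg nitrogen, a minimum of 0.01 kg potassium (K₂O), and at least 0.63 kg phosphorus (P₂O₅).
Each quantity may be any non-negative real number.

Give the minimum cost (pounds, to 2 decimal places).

£1.80

Let x1 = kg of triple superphosphate, x2 = kg of DAP, x3 = kg of compost blend, x4 = kg of MAP.
min 0.6x1 + 0.86x2 + 0.08x3 + 0.99x4 subject to:
  0.17x2 + 0.02x3 + 0.11x4 ≥ 0.4   (nitrogen)
  0.02x3 ≥ 0.01   (potassium (K₂O))
  0.46x1 + 0.47x2 + 0.01x3 + 0.52x4 ≥ 0.63   (phosphorus (P₂O₅))
  x1, x2, x3, x4 ≥ 0.
The minimum-cost mix takes nothing from triple superphosphate, MAP — only DAP, compost blend. There the nitrogen and phosphorus (P₂O₅) constraints are tight.
So DAP = 1.117 kg, compost blend = 10.51 kg.
Cost = 0.86·1.117 + 0.08·10.51 = 1.8014.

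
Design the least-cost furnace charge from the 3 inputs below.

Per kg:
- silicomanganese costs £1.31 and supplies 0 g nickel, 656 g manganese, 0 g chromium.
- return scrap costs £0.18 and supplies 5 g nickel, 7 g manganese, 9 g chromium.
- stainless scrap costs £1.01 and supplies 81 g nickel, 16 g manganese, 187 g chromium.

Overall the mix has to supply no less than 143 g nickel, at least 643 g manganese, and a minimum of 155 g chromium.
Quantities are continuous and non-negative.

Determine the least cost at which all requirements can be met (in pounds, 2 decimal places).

£3.01

Treat it as an LP. Let x1 = kg of silicomanganese, x2 = kg of return scrap, x3 = kg of stainless scrap.
Minimise 1.31x1 + 0.18x2 + 1.01x3 s.t.:
  5x2 + 81x3 ≥ 143   (nickel)
  656x1 + 7x2 + 16x3 ≥ 643   (manganese)
  9x2 + 187x3 ≥ 155   (chromium)
  x1, x2, x3 ≥ 0.
The cheapest feasible vertex uses only silicomanganese, stainless scrap; return scrap is not used. The nickel and manganese requirements are met with equality.
Optimal quantities: silicomanganese = 0.9371 kg, stainless scrap = 1.765 kg.
Total cost: 1.31·0.9371 + 1.01·1.765 = 3.0103.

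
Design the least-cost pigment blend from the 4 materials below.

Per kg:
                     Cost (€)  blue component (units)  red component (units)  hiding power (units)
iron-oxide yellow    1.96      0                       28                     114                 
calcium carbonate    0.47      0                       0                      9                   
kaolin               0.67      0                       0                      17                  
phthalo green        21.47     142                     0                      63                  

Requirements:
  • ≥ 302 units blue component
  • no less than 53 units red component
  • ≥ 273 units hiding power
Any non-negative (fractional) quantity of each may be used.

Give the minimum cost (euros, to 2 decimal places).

This is a linear program. Let x1 = kg of iron-oxide yellow, x2 = kg of calcium carbonate, x3 = kg of kaolin, x4 = kg of phthalo green.
Minimise 1.96x1 + 0.47x2 + 0.67x3 + 21.47x4 s.t.:
  142x4 ≥ 302   (blue component)
  28x1 ≥ 53   (red component)
  114x1 + 9x2 + 17x3 + 63x4 ≥ 273   (hiding power)
  x1, x2, x3, x4 ≥ 0.
The optimal basis is {iron-oxide yellow, phthalo green}; calcium carbonate, kaolin drop out. There the blue component and red component constraints are tight.
That vertex is x1 = 1.8929, x4 = 2.1268.
Hence cost = 1.96·1.8929 + 21.47·2.1268 = €49.3725.

€49.37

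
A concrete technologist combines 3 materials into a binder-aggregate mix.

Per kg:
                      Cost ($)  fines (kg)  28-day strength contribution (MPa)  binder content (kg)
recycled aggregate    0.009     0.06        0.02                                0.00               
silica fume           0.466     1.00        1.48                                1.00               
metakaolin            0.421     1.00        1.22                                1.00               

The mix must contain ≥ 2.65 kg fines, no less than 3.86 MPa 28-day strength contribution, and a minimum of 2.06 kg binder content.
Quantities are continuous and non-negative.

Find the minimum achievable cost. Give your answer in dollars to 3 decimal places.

Let x1 = kg of recycled aggregate, x2 = kg of silica fume, x3 = kg of metakaolin.
min 0.009x1 + 0.466x2 + 0.421x3 with:
  0.06x1 + 1x2 + 1x3 ≥ 2.65   (fines)
  0.02x1 + 1.48x2 + 1.22x3 ≥ 3.86   (28-day strength contribution)
  1x2 + 1x3 ≥ 2.06   (binder content)
  x1, x2, x3 ≥ 0.
The minimum-cost mix takes nothing from metakaolin — only recycled aggregate, silica fume. Binding constraints: fines and 28-day strength contribution.
Solving gives x1 = 0.9012, x2 = 2.596.
Hence cost = 0.009·0.9012 + 0.466·2.596 = $1.21785.

$1.218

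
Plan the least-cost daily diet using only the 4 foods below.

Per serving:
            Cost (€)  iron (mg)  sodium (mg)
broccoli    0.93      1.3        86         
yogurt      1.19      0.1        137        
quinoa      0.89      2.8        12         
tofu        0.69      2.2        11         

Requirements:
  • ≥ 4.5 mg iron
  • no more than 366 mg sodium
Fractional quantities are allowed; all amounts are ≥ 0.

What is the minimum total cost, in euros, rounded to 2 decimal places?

This is a linear program. Let x1 = servings of broccoli, x2 = servings of yogurt, x3 = servings of quinoa, x4 = servings of tofu.
Minimize 0.93x1 + 1.19x2 + 0.89x3 + 0.69x4 subject to:
  1.3x1 + 0.1x2 + 2.8x3 + 2.2x4 ≥ 4.5   (iron)
  86x1 + 137x2 + 12x3 + 11x4 ≤ 366   (sodium)
  x1, x2, x3, x4 ≥ 0.
The cheapest feasible vertex uses only tofu; broccoli, yogurt, quinoa are not used. There the iron constraint is tight.
That vertex is x4 = 2.045.
Objective = 0.69·2.045 = 1.4111.

€1.41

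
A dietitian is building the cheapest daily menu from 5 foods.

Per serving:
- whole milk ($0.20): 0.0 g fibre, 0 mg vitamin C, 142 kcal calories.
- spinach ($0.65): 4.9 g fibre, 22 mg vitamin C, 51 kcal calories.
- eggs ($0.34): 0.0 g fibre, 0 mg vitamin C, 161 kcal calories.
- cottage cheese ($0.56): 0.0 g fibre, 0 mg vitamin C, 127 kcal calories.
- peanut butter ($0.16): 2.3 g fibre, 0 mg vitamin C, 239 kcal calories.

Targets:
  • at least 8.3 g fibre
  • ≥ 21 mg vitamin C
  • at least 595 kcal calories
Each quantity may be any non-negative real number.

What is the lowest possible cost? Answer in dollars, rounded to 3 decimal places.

$0.986

Let x1 = servings of whole milk, x2 = servings of spinach, x3 = servings of eggs, x4 = servings of cottage cheese, x5 = servings of peanut butter.
Minimize 0.2x1 + 0.65x2 + 0.34x3 + 0.56x4 + 0.16x5 with:
  4.9x2 + 2.3x5 ≥ 8.3   (fibre)
  22x2 ≥ 21   (vitamin C)
  142x1 + 51x2 + 161x3 + 127x4 + 239x5 ≥ 595   (calories)
  x1, x2, x3, x4, x5 ≥ 0.
At the optimum only spinach, peanut butter are positive (whole milk, eggs, cottage cheese = 0). Binding constraints: vitamin C and calories.
Solving gives x2 = 0.9545, x5 = 2.286.
Total cost: 0.65·0.9545 + 0.16·2.286 = 0.98619.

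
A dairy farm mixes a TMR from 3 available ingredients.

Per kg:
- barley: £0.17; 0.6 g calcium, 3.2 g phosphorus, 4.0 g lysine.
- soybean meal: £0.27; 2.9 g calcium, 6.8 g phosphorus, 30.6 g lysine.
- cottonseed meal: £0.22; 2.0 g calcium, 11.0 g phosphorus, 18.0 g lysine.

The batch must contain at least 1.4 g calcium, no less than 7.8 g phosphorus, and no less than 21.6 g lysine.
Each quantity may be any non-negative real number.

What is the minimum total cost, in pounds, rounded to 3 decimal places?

£0.217

Treat it as an LP. Let x1 = kg of barley, x2 = kg of soybean meal, x3 = kg of cottonseed meal.
min 0.17x1 + 0.27x2 + 0.22x3 subject to:
  0.6x1 + 2.9x2 + 2x3 ≥ 1.4   (calcium)
  3.2x1 + 6.8x2 + 11x3 ≥ 7.8   (phosphorus)
  4x1 + 30.6x2 + 18x3 ≥ 21.6   (lysine)
  x1, x2, x3 ≥ 0.
At the optimum only soybean meal, cottonseed meal are positive (barley = 0). There the phosphorus and lysine constraints are tight.
So soybean meal = 0.4538 kg, cottonseed meal = 0.4286 kg.
Objective = 0.27·0.4538 + 0.22·0.4286 = 0.21682.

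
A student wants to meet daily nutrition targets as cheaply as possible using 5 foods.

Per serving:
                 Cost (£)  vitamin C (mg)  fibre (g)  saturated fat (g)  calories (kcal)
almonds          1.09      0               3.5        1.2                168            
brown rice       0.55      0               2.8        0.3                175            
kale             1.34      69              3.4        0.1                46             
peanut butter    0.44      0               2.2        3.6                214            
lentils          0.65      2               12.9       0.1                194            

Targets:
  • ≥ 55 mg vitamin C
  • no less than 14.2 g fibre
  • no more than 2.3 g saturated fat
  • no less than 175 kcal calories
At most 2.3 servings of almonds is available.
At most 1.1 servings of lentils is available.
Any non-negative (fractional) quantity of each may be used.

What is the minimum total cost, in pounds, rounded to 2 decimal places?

£1.62

Treat it as an LP. Let x1 = servings of almonds, x2 = servings of brown rice, x3 = servings of kale, x4 = servings of peanut butter, x5 = servings of lentils.
min 1.09x1 + 0.55x2 + 1.34x3 + 0.44x4 + 0.65x5 with:
  69x3 + 2x5 ≥ 55   (vitamin C)
  3.5x1 + 2.8x2 + 3.4x3 + 2.2x4 + 12.9x5 ≥ 14.2   (fibre)
  1.2x1 + 0.3x2 + 0.1x3 + 3.6x4 + 0.1x5 ≤ 2.3   (saturated fat)
  168x1 + 175x2 + 46x3 + 214x4 + 194x5 ≥ 175   (calories)
  x1 ≤ 2.3
  x5 ≤ 1.1
  x1, x2, x3, x4, x5 ≥ 0.
The cheapest feasible vertex uses only kale, lentils; almonds, brown rice, peanut butter are not used. Binding constraints: vitamin C and fibre.
Optimal quantities: kale = 0.7711 servings, lentils = 0.8975 servings.
Objective = 1.34·0.7711 + 0.65·0.8975 = 1.6166.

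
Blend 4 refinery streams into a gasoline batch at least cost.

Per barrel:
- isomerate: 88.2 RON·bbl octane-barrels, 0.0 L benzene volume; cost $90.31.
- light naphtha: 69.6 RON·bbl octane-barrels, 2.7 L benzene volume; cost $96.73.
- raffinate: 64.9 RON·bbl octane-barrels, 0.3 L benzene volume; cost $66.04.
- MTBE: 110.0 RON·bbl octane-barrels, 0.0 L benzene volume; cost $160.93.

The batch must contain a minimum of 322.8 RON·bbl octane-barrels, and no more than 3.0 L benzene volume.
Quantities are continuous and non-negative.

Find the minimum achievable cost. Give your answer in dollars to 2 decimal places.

$328.47

Treat it as an LP. Let x1 = barrels of isomerate, x2 = barrels of light naphtha, x3 = barrels of raffinate, x4 = barrels of MTBE.
Minimise 90.31x1 + 96.73x2 + 66.04x3 + 160.93x4 with:
  88.2x1 + 69.6x2 + 64.9x3 + 110x4 ≥ 322.8   (octane-barrels)
  2.7x2 + 0.3x3 ≤ 3   (benzene volume)
  x1, x2, x3, x4 ≥ 0.
At the optimum only raffinate is positive (isomerate, light naphtha, MTBE = 0). There the octane-barrels constraint is tight.
Optimal quantities: raffinate = 4.9738 barrels.
Total cost: 66.04·4.9738 = 328.4698.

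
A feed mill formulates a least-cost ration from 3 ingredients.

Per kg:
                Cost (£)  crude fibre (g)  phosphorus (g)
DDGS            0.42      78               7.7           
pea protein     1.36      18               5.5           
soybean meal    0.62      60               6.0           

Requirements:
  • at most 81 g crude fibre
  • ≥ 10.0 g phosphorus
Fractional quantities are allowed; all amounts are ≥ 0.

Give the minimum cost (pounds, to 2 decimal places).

This is a linear program. Let x1 = kg of DDGS, x2 = kg of pea protein, x3 = kg of soybean meal.
Minimize 0.42x1 + 1.36x2 + 0.62x3 subject to:
  78x1 + 18x2 + 60x3 ≤ 81   (crude fibre)
  7.7x1 + 5.5x2 + 6x3 ≥ 10   (phosphorus)
  x1, x2, x3 ≥ 0.
The optimal basis is {DDGS, pea protein}; soybean meal drops out. The crude fibre and phosphorus requirements are met with equality.
So DDGS = 0.9143 kg, pea protein = 0.5382 kg.
Hence cost = 0.42·0.9143 + 1.36·0.5382 = £1.1160.

£1.12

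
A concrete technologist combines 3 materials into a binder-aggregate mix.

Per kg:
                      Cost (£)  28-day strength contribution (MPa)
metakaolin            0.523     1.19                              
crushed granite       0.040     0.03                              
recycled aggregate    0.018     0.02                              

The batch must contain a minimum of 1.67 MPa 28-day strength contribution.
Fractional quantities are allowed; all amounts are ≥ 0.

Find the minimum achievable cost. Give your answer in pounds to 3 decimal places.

£0.734

Let x1 = kg of metakaolin, x2 = kg of crushed granite, x3 = kg of recycled aggregate.
min 0.523x1 + 0.04x2 + 0.018x3 s.t.:
  1.19x1 + 0.03x2 + 0.02x3 ≥ 1.67   (28-day strength contribution)
  x1, x2, x3 ≥ 0.
The minimum-cost mix takes nothing from crushed granite, recycled aggregate — only metakaolin. There the 28-day strength contribution constraint is tight.
That vertex is x1 = 1.403.
Cost = 0.523·1.403 = 0.73377.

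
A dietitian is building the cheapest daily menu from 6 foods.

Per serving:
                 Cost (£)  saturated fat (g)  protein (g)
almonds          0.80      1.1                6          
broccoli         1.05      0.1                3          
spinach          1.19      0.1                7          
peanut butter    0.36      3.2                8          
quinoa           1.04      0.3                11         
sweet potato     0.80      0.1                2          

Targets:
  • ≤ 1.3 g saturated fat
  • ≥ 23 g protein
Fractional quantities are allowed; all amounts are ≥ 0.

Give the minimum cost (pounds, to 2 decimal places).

This is a linear program. Let x1 = servings of almonds, x2 = servings of broccoli, x3 = servings of spinach, x4 = servings of peanut butter, x5 = servings of quinoa, x6 = servings of sweet potato.
Minimise 0.8x1 + 1.05x2 + 1.19x3 + 0.36x4 + 1.04x5 + 0.8x6 s.t.:
  1.1x1 + 0.1x2 + 0.1x3 + 3.2x4 + 0.3x5 + 0.1x6 ≤ 1.3   (saturated fat)
  6x1 + 3x2 + 7x3 + 8x4 + 11x5 + 2x6 ≥ 23   (protein)
  x1, x2, x3, x4, x5, x6 ≥ 0.
The minimum-cost mix takes nothing from almonds, broccoli, spinach, sweet potato — only peanut butter, quinoa. Binding constraints: saturated fat and protein.
So peanut butter = 0.2256 servings, quinoa = 1.927 servings.
Hence cost = 0.36·0.2256 + 1.04·1.927 = £2.0853.

£2.09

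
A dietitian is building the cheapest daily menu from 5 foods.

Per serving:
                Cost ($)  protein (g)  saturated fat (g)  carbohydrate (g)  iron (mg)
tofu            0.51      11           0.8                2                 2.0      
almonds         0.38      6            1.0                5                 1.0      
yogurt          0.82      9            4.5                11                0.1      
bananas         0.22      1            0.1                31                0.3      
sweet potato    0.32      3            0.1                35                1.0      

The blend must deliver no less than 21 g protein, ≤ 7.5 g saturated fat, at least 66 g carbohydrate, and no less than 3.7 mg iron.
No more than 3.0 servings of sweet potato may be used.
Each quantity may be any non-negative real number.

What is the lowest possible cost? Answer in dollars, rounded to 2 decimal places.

$1.30

Let x1 = servings of tofu, x2 = servings of almonds, x3 = servings of yogurt, x4 = servings of bananas, x5 = servings of sweet potato.
Minimise 0.51x1 + 0.38x2 + 0.82x3 + 0.22x4 + 0.32x5 with:
  11x1 + 6x2 + 9x3 + 1x4 + 3x5 ≥ 21   (protein)
  0.8x1 + 1x2 + 4.5x3 + 0.1x4 + 0.1x5 ≤ 7.5   (saturated fat)
  2x1 + 5x2 + 11x3 + 31x4 + 35x5 ≥ 66   (carbohydrate)
  2x1 + 1x2 + 0.1x3 + 0.3x4 + 1x5 ≥ 3.7   (iron)
  x5 ≤ 3
  x1, x2, x3, x4, x5 ≥ 0.
The optimal basis is {tofu, sweet potato}; almonds, yogurt, bananas drop out. There the protein and carbohydrate constraints are tight.
Solving gives x1 = 1.417, x5 = 1.805.
Total cost: 0.51·1.417 + 0.32·1.805 = 1.3003.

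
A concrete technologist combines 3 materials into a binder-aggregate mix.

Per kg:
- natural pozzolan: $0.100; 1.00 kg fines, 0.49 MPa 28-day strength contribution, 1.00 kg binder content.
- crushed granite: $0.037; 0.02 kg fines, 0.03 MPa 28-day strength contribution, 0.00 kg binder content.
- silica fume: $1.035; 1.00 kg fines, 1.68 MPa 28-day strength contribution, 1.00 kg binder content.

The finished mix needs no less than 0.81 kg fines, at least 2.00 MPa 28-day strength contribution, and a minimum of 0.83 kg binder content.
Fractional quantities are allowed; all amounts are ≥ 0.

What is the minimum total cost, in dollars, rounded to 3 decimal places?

Let x1 = kg of natural pozzolan, x2 = kg of crushed granite, x3 = kg of silica fume.
Minimize 0.1x1 + 0.037x2 + 1.035x3 with:
  1x1 + 0.02x2 + 1x3 ≥ 0.81   (fines)
  0.49x1 + 0.03x2 + 1.68x3 ≥ 2   (28-day strength contribution)
  1x1 + 1x3 ≥ 0.83   (binder content)
  x1, x2, x3 ≥ 0.
The minimum-cost mix takes nothing from crushed granite, silica fume — only natural pozzolan. Binding constraint: 28-day strength contribution.
Optimal quantities: natural pozzolan = 4.082 kg.
Total cost: 0.1·4.082 = 0.40820.

$0.408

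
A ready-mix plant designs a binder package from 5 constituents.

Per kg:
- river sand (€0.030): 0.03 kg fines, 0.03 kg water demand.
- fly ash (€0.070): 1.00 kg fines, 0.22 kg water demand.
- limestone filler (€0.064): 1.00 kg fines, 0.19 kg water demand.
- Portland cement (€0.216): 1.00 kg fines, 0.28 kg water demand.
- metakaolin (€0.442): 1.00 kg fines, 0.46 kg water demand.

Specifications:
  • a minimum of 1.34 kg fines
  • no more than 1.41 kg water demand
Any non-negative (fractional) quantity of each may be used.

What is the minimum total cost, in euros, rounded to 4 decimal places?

€0.0858

Let x1 = kg of river sand, x2 = kg of fly ash, x3 = kg of limestone filler, x4 = kg of Portland cement, x5 = kg of metakaolin.
Minimise 0.03x1 + 0.07x2 + 0.064x3 + 0.216x4 + 0.442x5 subject to:
  0.03x1 + 1x2 + 1x3 + 1x4 + 1x5 ≥ 1.34   (fines)
  0.03x1 + 0.22x2 + 0.19x3 + 0.28x4 + 0.46x5 ≤ 1.41   (water demand)
  x1, x2, x3, x4, x5 ≥ 0.
The optimal basis is {limestone filler}; river sand, fly ash, Portland cement, metakaolin drop out. Binding constraint: fines.
Optimal quantities: limestone filler = 1.34 kg.
Total cost: 0.064·1.34 = 0.085760.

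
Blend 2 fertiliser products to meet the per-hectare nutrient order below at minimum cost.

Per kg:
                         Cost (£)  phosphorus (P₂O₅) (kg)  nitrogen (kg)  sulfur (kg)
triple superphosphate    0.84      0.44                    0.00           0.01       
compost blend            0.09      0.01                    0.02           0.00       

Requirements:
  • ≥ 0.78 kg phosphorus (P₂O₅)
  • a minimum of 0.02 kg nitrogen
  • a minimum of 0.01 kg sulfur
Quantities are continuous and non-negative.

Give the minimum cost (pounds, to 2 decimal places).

Let x1 = kg of triple superphosphate, x2 = kg of compost blend.
min 0.84x1 + 0.09x2 with:
  0.44x1 + 0.01x2 ≥ 0.78   (phosphorus (P₂O₅))
  0.02x2 ≥ 0.02   (nitrogen)
  0.01x1 ≥ 0.01   (sulfur)
  x1, x2 ≥ 0.
Both inputs are positive at the optimum. There the phosphorus (P₂O₅) and nitrogen constraints are tight.
Solving gives x1 = 1.75, x2 = 1.
Objective = 0.84·1.75 + 0.09·1 = 1.5600.

£1.56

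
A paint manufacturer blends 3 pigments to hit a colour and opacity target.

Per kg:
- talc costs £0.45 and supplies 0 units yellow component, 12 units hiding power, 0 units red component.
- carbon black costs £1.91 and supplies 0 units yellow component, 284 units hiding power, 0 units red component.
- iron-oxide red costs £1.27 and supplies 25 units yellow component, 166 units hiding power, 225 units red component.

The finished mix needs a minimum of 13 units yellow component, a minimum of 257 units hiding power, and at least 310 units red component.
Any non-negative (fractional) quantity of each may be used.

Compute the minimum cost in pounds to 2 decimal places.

£1.94

Let x1 = kg of talc, x2 = kg of carbon black, x3 = kg of iron-oxide red.
min 0.45x1 + 1.91x2 + 1.27x3 subject to:
  25x3 ≥ 13   (yellow component)
  12x1 + 284x2 + 166x3 ≥ 257   (hiding power)
  225x3 ≥ 310   (red component)
  x1, x2, x3 ≥ 0.
The minimum-cost mix takes nothing from talc — only carbon black, iron-oxide red. There the hiding power and red component constraints are tight.
That vertex is x2 = 0.09961, x3 = 1.378.
Cost = 1.91·0.09961 + 1.27·1.378 = 1.9403.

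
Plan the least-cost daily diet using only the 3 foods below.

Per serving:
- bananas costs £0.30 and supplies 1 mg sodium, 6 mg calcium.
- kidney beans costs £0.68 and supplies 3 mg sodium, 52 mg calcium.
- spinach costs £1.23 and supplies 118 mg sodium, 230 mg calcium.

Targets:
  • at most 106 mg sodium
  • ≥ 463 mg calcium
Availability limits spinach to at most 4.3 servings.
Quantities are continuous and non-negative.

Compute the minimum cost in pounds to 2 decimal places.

£4.71

Let x1 = servings of bananas, x2 = servings of kidney beans, x3 = servings of spinach.
Minimize 0.3x1 + 0.68x2 + 1.23x3 with:
  1x1 + 3x2 + 118x3 ≤ 106   (sodium)
  6x1 + 52x2 + 230x3 ≥ 463   (calcium)
  x3 ≤ 4.3
  x1, x2, x3 ≥ 0.
The optimal basis is {kidney beans, spinach}; bananas drops out. There the sodium and calcium constraints are tight.
Solving gives x2 = 5.555, x3 = 0.7571.
Total cost: 0.68·5.555 + 1.23·0.7571 = 4.7086.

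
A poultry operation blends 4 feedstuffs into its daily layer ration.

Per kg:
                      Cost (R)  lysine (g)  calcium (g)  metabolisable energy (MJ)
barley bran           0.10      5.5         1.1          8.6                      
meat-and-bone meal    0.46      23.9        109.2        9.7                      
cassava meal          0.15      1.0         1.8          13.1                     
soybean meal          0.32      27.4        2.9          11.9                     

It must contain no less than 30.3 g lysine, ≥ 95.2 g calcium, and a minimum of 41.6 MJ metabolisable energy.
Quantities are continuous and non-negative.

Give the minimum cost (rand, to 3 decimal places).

Treat it as an LP. Let x1 = kg of barley bran, x2 = kg of meat-and-bone meal, x3 = kg of cassava meal, x4 = kg of soybean meal.
Minimise 0.1x1 + 0.46x2 + 0.15x3 + 0.32x4 with:
  5.5x1 + 23.9x2 + 1x3 + 27.4x4 ≥ 30.3   (lysine)
  1.1x1 + 109.2x2 + 1.8x3 + 2.9x4 ≥ 95.2   (calcium)
  8.6x1 + 9.7x2 + 13.1x3 + 11.9x4 ≥ 41.6   (metabolisable energy)
  x1, x2, x3, x4 ≥ 0.
At the optimum only barley bran, meat-and-bone meal, cassava meal are positive (soybean meal = 0). Binding constraints: lysine, calcium, metabolisable energy.
That vertex is x1 = 1.628, x2 = 0.8308, x3 = 1.492.
Objective = 0.1·1.628 + 0.46·0.8308 + 0.15·1.492 = 0.76877.

R0.769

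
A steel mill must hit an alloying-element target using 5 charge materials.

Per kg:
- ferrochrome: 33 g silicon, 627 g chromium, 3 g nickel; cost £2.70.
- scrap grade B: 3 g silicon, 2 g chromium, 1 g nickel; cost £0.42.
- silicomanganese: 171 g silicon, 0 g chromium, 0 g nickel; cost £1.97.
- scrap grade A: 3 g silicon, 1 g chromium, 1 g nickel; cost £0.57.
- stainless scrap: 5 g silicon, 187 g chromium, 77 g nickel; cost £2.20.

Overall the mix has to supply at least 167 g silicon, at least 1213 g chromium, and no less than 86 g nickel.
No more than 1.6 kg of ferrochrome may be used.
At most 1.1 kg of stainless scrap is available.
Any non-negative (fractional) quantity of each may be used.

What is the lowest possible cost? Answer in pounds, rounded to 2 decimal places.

£8.78

Let x1 = kg of ferrochrome, x2 = kg of scrap grade B, x3 = kg of silicomanganese, x4 = kg of scrap grade A, x5 = kg of stainless scrap.
min 2.7x1 + 0.42x2 + 1.97x3 + 0.57x4 + 2.2x5 with:
  33x1 + 3x2 + 171x3 + 3x4 + 5x5 ≥ 167   (silicon)
  627x1 + 2x2 + 1x4 + 187x5 ≥ 1213   (chromium)
  3x1 + 1x2 + 1x4 + 77x5 ≥ 86   (nickel)
  x1 ≤ 1.6
  x5 ≤ 1.1
  x1, x2, x3, x4, x5 ≥ 0.
The optimal basis is {ferrochrome, scrap grade B, silicomanganese, stainless scrap}; scrap grade A drops out. Binding constraints: silicon, chromium, the ferrochrome cap, the stainless scrap cap.
So ferrochrome = 1.6 kg, scrap grade B = 2.05 kg, silicomanganese = 0.5997 kg, stainless scrap = 1.1 kg.
Hence cost = 2.7·1.6 + 0.42·2.05 + 1.97·0.5997 + 2.2·1.1 = £8.7824.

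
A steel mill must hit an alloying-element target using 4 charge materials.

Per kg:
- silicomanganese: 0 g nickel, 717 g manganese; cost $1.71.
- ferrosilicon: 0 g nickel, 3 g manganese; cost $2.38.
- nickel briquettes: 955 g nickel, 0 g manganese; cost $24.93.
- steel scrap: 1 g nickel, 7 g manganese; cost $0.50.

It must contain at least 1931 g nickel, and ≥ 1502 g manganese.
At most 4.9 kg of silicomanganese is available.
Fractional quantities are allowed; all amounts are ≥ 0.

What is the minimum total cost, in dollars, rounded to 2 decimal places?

Set it up as a linear program. Let x1 = kg of silicomanganese, x2 = kg of ferrosilicon, x3 = kg of nickel briquettes, x4 = kg of steel scrap.
min 1.71x1 + 2.38x2 + 24.93x3 + 0.5x4 s.t.:
  955x3 + 1x4 ≥ 1931   (nickel)
  717x1 + 3x2 + 7x4 ≥ 1502   (manganese)
  x1 ≤ 4.9
  x1, x2, x3, x4 ≥ 0.
At the optimum only silicomanganese, nickel briquettes are positive (ferrosilicon, steel scrap = 0). The nickel and manganese requirements are met with equality.
Optimal quantities: silicomanganese = 2.095 kg, nickel briquettes = 2.022 kg.
Hence cost = 1.71·2.095 + 24.93·2.022 = $53.9909.

$53.99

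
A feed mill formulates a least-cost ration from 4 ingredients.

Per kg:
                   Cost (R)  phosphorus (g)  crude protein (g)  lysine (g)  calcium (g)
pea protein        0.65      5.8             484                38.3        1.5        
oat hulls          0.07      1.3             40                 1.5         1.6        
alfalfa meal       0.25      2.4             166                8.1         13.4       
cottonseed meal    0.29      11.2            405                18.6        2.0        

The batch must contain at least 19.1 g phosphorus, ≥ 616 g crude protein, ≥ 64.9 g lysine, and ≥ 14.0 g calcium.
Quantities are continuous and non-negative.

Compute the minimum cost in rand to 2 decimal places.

Set it up as a linear program. Let x1 = kg of pea protein, x2 = kg of oat hulls, x3 = kg of alfalfa meal, x4 = kg of cottonseed meal.
Minimise 0.65x1 + 0.07x2 + 0.25x3 + 0.29x4 subject to:
  5.8x1 + 1.3x2 + 2.4x3 + 11.2x4 ≥ 19.1   (phosphorus)
  484x1 + 40x2 + 166x3 + 405x4 ≥ 616   (crude protein)
  38.3x1 + 1.5x2 + 8.1x3 + 18.6x4 ≥ 64.9   (lysine)
  1.5x1 + 1.6x2 + 13.4x3 + 2x4 ≥ 14   (calcium)
  x1, x2, x3, x4 ≥ 0.
The cheapest feasible vertex uses only alfalfa meal, cottonseed meal; pea protein, oat hulls are not used. There the lysine and calcium constraints are tight.
Solving gives x3 = 0.5604, x4 = 3.245.
Total cost: 0.25·0.5604 + 0.29·3.245 = 1.0812.

R1.08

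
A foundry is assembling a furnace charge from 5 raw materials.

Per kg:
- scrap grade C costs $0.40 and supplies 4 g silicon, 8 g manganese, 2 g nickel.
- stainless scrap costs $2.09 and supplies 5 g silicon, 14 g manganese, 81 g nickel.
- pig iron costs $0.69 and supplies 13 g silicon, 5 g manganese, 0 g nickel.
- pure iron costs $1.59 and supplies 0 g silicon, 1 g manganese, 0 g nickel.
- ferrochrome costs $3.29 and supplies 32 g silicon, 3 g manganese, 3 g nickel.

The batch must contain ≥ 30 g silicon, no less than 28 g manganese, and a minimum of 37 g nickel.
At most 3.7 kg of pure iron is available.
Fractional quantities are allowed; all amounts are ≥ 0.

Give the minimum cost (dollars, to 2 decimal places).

Set it up as a linear program. Let x1 = kg of scrap grade C, x2 = kg of stainless scrap, x3 = kg of pig iron, x4 = kg of pure iron, x5 = kg of ferrochrome.
min 0.4x1 + 2.09x2 + 0.69x3 + 1.59x4 + 3.29x5 with:
  4x1 + 5x2 + 13x3 + 32x5 ≥ 30   (silicon)
  8x1 + 14x2 + 5x3 + 1x4 + 3x5 ≥ 28   (manganese)
  2x1 + 81x2 + 3x5 ≥ 37   (nickel)
  x4 ≤ 3.7
  x1, x2, x3, x4, x5 ≥ 0.
The minimum-cost mix takes nothing from pure iron, ferrochrome — only scrap grade C, stainless scrap, pig iron. Binding constraints: silicon, manganese, nickel.
So scrap grade C = 1.776 kg, stainless scrap = 0.4129 kg, pig iron = 1.602 kg.
Cost = 0.4·1.776 + 2.09·0.4129 + 0.69·1.602 = 2.6787.

$2.68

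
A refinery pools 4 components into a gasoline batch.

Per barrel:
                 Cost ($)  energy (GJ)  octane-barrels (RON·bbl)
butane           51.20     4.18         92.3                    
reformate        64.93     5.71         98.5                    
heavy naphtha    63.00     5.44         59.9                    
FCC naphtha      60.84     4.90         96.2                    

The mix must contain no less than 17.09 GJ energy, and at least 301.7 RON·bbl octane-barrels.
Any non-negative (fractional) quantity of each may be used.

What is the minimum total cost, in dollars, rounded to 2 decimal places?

$195.59

Let x1 = barrels of butane, x2 = barrels of reformate, x3 = barrels of heavy naphtha, x4 = barrels of FCC naphtha.
min 51.2x1 + 64.93x2 + 63x3 + 60.84x4 with:
  4.18x1 + 5.71x2 + 5.44x3 + 4.9x4 ≥ 17.09   (energy)
  92.3x1 + 98.5x2 + 59.9x3 + 96.2x4 ≥ 301.7   (octane-barrels)
  x1, x2, x3, x4 ≥ 0.
The minimum-cost mix takes nothing from heavy naphtha, FCC naphtha — only butane, reformate. Binding constraints: energy and octane-barrels.
Optimal quantities: butane = 0.34121 barrels, reformate = 2.7432 barrels.
Hence cost = 51.2·0.34121 + 64.93·2.7432 = $195.5859.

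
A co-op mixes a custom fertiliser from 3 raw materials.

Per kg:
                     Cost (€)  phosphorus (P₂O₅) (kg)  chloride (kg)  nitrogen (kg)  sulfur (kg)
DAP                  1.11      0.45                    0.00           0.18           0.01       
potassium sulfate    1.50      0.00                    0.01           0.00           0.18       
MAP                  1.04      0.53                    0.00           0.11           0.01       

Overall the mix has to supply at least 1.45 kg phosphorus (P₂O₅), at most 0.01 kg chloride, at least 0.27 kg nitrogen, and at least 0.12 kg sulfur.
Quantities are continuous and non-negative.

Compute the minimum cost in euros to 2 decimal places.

€3.62

This is a linear program. Let x1 = kg of DAP, x2 = kg of potassium sulfate, x3 = kg of MAP.
Minimize 1.11x1 + 1.5x2 + 1.04x3 with:
  0.45x1 + 0.53x3 ≥ 1.45   (phosphorus (P₂O₅))
  0.01x2 ≤ 0.01   (chloride)
  0.18x1 + 0.11x3 ≥ 0.27   (nitrogen)
  0.01x1 + 0.18x2 + 0.01x3 ≥ 0.12   (sulfur)
  x1, x2, x3 ≥ 0.
The optimal basis is {potassium sulfate, MAP}; DAP drops out. Binding constraints: phosphorus (P₂O₅) and sulfur.
Solving gives x2 = 0.5147, x3 = 2.736.
Total cost: 1.5·0.5147 + 1.04·2.736 = 3.6175.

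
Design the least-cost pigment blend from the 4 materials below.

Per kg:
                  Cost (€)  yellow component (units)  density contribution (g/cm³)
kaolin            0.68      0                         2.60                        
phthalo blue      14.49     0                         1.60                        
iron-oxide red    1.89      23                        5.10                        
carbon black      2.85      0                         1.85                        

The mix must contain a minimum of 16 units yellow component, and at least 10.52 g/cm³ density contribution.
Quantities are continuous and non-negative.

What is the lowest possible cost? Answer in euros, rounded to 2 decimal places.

€3.14

Let x1 = kg of kaolin, x2 = kg of phthalo blue, x3 = kg of iron-oxide red, x4 = kg of carbon black.
Minimize 0.68x1 + 14.49x2 + 1.89x3 + 2.85x4 s.t.:
  23x3 ≥ 16   (yellow component)
  2.6x1 + 1.6x2 + 5.1x3 + 1.85x4 ≥ 10.52   (density contribution)
  x1, x2, x3, x4 ≥ 0.
The minimum-cost mix takes nothing from phthalo blue, carbon black — only kaolin, iron-oxide red. There the yellow component and density contribution constraints are tight.
That vertex is x1 = 2.682, x3 = 0.6957.
Objective = 0.68·2.682 + 1.89·0.6957 = 3.1386.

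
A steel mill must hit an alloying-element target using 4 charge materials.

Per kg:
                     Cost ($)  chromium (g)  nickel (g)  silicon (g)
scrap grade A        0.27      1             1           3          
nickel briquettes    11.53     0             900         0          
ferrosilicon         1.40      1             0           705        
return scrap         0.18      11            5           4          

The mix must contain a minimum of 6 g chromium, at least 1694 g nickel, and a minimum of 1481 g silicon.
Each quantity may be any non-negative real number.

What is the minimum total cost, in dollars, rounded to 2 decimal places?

This is a linear program. Let x1 = kg of scrap grade A, x2 = kg of nickel briquettes, x3 = kg of ferrosilicon, x4 = kg of return scrap.
min 0.27x1 + 11.53x2 + 1.4x3 + 0.18x4 with:
  1x1 + 1x3 + 11x4 ≥ 6   (chromium)
  1x1 + 900x2 + 5x4 ≥ 1694   (nickel)
  3x1 + 705x3 + 4x4 ≥ 1481   (silicon)
  x1, x2, x3, x4 ≥ 0.
The cheapest feasible vertex uses only nickel briquettes, ferrosilicon, return scrap; scrap grade A is not used. The chromium, nickel, silicon requirements are met with equality.
Solving gives x2 = 1.88, x3 = 2.099, x4 = 0.3547.
Cost = 11.53·1.88 + 1.4·2.099 + 0.18·0.3547 = 24.6788.

$24.68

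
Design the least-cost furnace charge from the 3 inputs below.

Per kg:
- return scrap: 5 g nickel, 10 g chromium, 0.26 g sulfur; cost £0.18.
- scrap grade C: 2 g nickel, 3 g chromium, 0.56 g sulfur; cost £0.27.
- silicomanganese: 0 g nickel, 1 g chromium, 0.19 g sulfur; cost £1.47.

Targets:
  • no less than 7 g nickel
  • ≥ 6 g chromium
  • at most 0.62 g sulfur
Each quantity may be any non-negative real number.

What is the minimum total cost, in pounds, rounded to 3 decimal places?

£0.252

Treat it as an LP. Let x1 = kg of return scrap, x2 = kg of scrap grade C, x3 = kg of silicomanganese.
Minimize 0.18x1 + 0.27x2 + 1.47x3 subject to:
  5x1 + 2x2 ≥ 7   (nickel)
  10x1 + 3x2 + 1x3 ≥ 6   (chromium)
  0.26x1 + 0.56x2 + 0.19x3 ≤ 0.62   (sulfur)
  x1, x2, x3 ≥ 0.
At the optimum only return scrap is positive (scrap grade C, silicomanganese = 0). There the nickel constraint is tight.
That vertex is x1 = 1.4.
Total cost: 0.18·1.4 = 0.25200.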